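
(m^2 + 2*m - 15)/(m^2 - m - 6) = (m + 5)/(m + 2)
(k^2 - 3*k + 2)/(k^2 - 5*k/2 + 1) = 2*(k - 1)/(2*k - 1)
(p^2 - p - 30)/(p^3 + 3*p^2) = (p^2 - p - 30)/(p^2*(p + 3))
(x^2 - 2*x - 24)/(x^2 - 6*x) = (x + 4)/x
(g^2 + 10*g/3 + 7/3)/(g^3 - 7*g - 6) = (g + 7/3)/(g^2 - g - 6)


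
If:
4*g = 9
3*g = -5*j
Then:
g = 9/4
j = -27/20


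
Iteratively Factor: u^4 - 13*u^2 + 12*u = (u - 1)*(u^3 + u^2 - 12*u) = (u - 3)*(u - 1)*(u^2 + 4*u) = u*(u - 3)*(u - 1)*(u + 4)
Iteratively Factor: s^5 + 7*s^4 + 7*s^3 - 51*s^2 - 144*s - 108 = (s + 2)*(s^4 + 5*s^3 - 3*s^2 - 45*s - 54) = (s - 3)*(s + 2)*(s^3 + 8*s^2 + 21*s + 18) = (s - 3)*(s + 2)*(s + 3)*(s^2 + 5*s + 6) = (s - 3)*(s + 2)^2*(s + 3)*(s + 3)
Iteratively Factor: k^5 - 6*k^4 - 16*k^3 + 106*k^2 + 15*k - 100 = (k - 5)*(k^4 - k^3 - 21*k^2 + k + 20) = (k - 5)*(k + 4)*(k^3 - 5*k^2 - k + 5) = (k - 5)*(k + 1)*(k + 4)*(k^2 - 6*k + 5) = (k - 5)*(k - 1)*(k + 1)*(k + 4)*(k - 5)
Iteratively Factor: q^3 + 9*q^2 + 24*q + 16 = (q + 1)*(q^2 + 8*q + 16) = (q + 1)*(q + 4)*(q + 4)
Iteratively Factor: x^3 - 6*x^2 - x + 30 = (x + 2)*(x^2 - 8*x + 15) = (x - 5)*(x + 2)*(x - 3)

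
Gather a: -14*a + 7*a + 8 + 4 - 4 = 8 - 7*a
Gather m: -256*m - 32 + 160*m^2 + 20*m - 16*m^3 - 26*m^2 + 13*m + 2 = -16*m^3 + 134*m^2 - 223*m - 30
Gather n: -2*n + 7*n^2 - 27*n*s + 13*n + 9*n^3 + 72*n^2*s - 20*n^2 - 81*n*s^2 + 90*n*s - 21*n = 9*n^3 + n^2*(72*s - 13) + n*(-81*s^2 + 63*s - 10)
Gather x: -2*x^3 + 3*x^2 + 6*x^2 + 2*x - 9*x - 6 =-2*x^3 + 9*x^2 - 7*x - 6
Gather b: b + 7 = b + 7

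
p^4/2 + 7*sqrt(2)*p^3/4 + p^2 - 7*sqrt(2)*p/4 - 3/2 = (p/2 + 1/2)*(p - 1)*(p + sqrt(2)/2)*(p + 3*sqrt(2))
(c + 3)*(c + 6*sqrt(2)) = c^2 + 3*c + 6*sqrt(2)*c + 18*sqrt(2)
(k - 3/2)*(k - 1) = k^2 - 5*k/2 + 3/2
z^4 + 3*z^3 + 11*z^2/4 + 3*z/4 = z*(z + 1/2)*(z + 1)*(z + 3/2)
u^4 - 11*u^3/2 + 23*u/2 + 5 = (u - 5)*(u - 2)*(u + 1/2)*(u + 1)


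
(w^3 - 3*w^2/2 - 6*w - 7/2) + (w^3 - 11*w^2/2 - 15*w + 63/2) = 2*w^3 - 7*w^2 - 21*w + 28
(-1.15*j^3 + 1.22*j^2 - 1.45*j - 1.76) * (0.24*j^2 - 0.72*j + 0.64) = -0.276*j^5 + 1.1208*j^4 - 1.9624*j^3 + 1.4024*j^2 + 0.3392*j - 1.1264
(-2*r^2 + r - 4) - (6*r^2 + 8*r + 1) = -8*r^2 - 7*r - 5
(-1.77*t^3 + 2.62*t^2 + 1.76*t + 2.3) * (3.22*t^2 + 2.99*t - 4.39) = -5.6994*t^5 + 3.1441*t^4 + 21.2713*t^3 + 1.1666*t^2 - 0.849399999999999*t - 10.097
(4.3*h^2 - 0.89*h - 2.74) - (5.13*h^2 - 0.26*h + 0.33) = -0.83*h^2 - 0.63*h - 3.07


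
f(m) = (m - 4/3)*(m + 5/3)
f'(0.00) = 0.33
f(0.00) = -2.22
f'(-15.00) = -29.67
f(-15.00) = 217.78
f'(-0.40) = -0.47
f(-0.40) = -2.20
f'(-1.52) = -2.71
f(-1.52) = -0.42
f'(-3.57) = -6.81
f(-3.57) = 9.33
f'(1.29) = 2.91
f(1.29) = -0.13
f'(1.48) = 3.29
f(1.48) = 0.46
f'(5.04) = 10.41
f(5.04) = 24.86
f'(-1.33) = -2.33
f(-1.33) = -0.90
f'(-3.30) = -6.27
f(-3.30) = 7.57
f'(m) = 2*m + 1/3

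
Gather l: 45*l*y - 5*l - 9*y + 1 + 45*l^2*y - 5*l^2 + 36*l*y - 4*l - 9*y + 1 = l^2*(45*y - 5) + l*(81*y - 9) - 18*y + 2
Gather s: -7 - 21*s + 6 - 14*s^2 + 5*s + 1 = -14*s^2 - 16*s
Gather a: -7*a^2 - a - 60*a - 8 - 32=-7*a^2 - 61*a - 40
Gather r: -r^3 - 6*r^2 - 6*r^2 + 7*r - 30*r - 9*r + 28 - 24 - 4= -r^3 - 12*r^2 - 32*r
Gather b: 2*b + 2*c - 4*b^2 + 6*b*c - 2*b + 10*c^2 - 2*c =-4*b^2 + 6*b*c + 10*c^2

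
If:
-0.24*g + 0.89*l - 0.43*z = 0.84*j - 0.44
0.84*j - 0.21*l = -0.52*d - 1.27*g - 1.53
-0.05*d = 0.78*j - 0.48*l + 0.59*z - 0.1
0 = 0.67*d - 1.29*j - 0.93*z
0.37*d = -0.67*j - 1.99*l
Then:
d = -0.32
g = -2.70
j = 2.29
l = -0.71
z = -3.40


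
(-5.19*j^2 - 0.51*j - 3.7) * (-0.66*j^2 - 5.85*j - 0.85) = 3.4254*j^4 + 30.6981*j^3 + 9.837*j^2 + 22.0785*j + 3.145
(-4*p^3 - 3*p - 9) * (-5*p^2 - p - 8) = 20*p^5 + 4*p^4 + 47*p^3 + 48*p^2 + 33*p + 72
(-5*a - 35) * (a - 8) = -5*a^2 + 5*a + 280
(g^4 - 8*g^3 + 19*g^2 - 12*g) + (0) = g^4 - 8*g^3 + 19*g^2 - 12*g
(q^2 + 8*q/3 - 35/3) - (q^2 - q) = 11*q/3 - 35/3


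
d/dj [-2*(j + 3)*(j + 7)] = -4*j - 20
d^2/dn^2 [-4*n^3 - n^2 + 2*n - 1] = -24*n - 2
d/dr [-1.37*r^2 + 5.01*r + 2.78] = 5.01 - 2.74*r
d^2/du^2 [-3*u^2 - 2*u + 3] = -6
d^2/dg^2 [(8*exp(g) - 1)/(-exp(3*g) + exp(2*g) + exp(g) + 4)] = (-32*exp(6*g) + 33*exp(5*g) - 51*exp(4*g) - 406*exp(3*g) + 231*exp(2*g) + 17*exp(g) - 132)*exp(g)/(exp(9*g) - 3*exp(8*g) - 7*exp(6*g) + 24*exp(5*g) + 9*exp(4*g) + 23*exp(3*g) - 60*exp(2*g) - 48*exp(g) - 64)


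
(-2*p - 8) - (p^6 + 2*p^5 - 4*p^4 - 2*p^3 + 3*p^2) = -p^6 - 2*p^5 + 4*p^4 + 2*p^3 - 3*p^2 - 2*p - 8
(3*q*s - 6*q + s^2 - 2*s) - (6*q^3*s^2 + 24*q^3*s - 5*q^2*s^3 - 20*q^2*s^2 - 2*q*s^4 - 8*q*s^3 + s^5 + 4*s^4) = -6*q^3*s^2 - 24*q^3*s + 5*q^2*s^3 + 20*q^2*s^2 + 2*q*s^4 + 8*q*s^3 + 3*q*s - 6*q - s^5 - 4*s^4 + s^2 - 2*s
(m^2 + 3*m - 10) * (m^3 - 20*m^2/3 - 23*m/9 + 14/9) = m^5 - 11*m^4/3 - 293*m^3/9 + 545*m^2/9 + 272*m/9 - 140/9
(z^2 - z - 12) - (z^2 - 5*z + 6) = 4*z - 18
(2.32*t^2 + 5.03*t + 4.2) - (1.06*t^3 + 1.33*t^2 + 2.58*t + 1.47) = -1.06*t^3 + 0.99*t^2 + 2.45*t + 2.73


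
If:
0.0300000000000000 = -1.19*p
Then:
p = -0.03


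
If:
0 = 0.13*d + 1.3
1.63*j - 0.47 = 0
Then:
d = -10.00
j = 0.29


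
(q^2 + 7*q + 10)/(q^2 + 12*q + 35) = (q + 2)/(q + 7)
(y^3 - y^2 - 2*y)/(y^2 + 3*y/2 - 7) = 2*y*(y + 1)/(2*y + 7)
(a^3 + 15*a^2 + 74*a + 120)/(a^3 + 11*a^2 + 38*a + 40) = (a + 6)/(a + 2)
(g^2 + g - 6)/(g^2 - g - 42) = (-g^2 - g + 6)/(-g^2 + g + 42)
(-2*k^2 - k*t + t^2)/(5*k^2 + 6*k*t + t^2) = (-2*k + t)/(5*k + t)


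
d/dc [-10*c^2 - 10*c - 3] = -20*c - 10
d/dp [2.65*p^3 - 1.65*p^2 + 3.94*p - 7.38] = 7.95*p^2 - 3.3*p + 3.94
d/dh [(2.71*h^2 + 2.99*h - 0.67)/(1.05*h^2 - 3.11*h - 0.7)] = (-11.5676*h^2 - 2.387*h - 4.1767)/(1.1025*h^4 - 6.531*h^3 + 8.2021*h^2 + 4.354*h + 0.49)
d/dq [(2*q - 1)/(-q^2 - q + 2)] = (-2*q^2 - 2*q + (2*q - 1)*(2*q + 1) + 4)/(q^2 + q - 2)^2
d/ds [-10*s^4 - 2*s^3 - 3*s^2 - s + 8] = -40*s^3 - 6*s^2 - 6*s - 1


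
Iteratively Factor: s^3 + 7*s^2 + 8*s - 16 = (s + 4)*(s^2 + 3*s - 4) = (s + 4)^2*(s - 1)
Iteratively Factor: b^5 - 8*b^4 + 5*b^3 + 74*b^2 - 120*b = (b - 4)*(b^4 - 4*b^3 - 11*b^2 + 30*b) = (b - 4)*(b - 2)*(b^3 - 2*b^2 - 15*b) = b*(b - 4)*(b - 2)*(b^2 - 2*b - 15) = b*(b - 4)*(b - 2)*(b + 3)*(b - 5)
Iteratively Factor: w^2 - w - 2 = (w + 1)*(w - 2)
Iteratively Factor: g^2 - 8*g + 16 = (g - 4)*(g - 4)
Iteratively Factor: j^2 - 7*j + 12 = (j - 3)*(j - 4)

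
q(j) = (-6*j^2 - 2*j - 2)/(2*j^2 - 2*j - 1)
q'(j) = (2 - 4*j)*(-6*j^2 - 2*j - 2)/(2*j^2 - 2*j - 1)^2 + (-12*j - 2)/(2*j^2 - 2*j - 1) = 2*(8*j^2 + 10*j - 1)/(4*j^4 - 8*j^3 + 4*j + 1)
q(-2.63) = -2.11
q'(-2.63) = 0.17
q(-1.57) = -1.93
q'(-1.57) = 0.12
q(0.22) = 2.03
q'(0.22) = 1.76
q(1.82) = -12.85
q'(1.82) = 22.19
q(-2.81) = -2.14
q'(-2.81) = 0.16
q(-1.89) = -1.98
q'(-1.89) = 0.18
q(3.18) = -5.37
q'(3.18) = 1.35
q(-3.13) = -2.19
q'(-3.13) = 0.15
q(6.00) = -3.90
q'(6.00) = 0.20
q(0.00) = 2.00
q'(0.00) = -2.00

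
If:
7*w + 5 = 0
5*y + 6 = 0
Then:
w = -5/7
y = -6/5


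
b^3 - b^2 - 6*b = b*(b - 3)*(b + 2)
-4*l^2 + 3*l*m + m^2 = (-l + m)*(4*l + m)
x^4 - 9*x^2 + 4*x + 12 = (x - 2)^2*(x + 1)*(x + 3)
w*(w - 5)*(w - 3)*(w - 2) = w^4 - 10*w^3 + 31*w^2 - 30*w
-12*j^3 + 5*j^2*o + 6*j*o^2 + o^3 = (-j + o)*(3*j + o)*(4*j + o)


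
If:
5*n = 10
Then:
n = 2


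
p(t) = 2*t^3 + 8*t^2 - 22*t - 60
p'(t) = 6*t^2 + 16*t - 22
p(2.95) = -3.94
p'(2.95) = 77.42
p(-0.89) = -35.49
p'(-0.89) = -31.49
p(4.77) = 234.15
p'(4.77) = 190.84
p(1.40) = -69.63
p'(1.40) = 12.16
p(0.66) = -70.46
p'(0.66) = -8.83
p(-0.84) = -37.06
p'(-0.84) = -31.21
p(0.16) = -63.31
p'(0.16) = -19.29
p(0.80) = -71.46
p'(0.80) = -5.36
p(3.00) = 0.00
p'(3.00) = 80.00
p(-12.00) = -2100.00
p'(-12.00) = 650.00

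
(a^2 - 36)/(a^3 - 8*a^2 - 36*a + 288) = 1/(a - 8)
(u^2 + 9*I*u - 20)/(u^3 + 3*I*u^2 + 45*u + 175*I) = (u + 4*I)/(u^2 - 2*I*u + 35)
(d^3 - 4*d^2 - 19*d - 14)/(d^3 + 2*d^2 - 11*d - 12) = (d^2 - 5*d - 14)/(d^2 + d - 12)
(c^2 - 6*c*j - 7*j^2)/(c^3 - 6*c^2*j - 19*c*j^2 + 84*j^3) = (c + j)/(c^2 + c*j - 12*j^2)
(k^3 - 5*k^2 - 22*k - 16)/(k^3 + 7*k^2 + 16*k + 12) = (k^2 - 7*k - 8)/(k^2 + 5*k + 6)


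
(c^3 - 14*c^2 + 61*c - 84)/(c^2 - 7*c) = c - 7 + 12/c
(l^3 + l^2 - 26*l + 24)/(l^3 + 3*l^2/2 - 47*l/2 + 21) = 2*(l - 4)/(2*l - 7)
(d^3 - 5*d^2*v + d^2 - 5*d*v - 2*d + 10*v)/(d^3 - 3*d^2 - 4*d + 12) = (d^2 - 5*d*v - d + 5*v)/(d^2 - 5*d + 6)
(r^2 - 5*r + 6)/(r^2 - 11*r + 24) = (r - 2)/(r - 8)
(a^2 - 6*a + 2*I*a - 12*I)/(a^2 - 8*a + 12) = (a + 2*I)/(a - 2)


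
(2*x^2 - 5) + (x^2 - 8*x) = 3*x^2 - 8*x - 5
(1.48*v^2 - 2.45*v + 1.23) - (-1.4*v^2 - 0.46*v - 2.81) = 2.88*v^2 - 1.99*v + 4.04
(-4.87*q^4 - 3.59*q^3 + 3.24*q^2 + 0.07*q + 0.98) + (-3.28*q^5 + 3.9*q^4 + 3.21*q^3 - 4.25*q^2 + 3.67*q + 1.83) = -3.28*q^5 - 0.97*q^4 - 0.38*q^3 - 1.01*q^2 + 3.74*q + 2.81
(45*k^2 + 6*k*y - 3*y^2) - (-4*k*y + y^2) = 45*k^2 + 10*k*y - 4*y^2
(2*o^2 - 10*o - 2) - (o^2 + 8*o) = o^2 - 18*o - 2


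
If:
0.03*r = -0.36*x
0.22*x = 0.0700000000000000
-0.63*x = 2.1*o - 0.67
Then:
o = 0.22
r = -3.82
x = 0.32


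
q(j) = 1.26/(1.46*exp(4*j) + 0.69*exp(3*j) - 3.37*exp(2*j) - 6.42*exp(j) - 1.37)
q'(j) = 1.26*(-5.84*exp(4*j) - 2.07*exp(3*j) + 6.74*exp(2*j) + 6.42*exp(j))/(1.46*exp(4*j) + 0.69*exp(3*j) - 3.37*exp(2*j) - 6.42*exp(j) - 1.37)^2 = (-7.3584*exp(3*j) - 2.6082*exp(2*j) + 8.4924*exp(j) + 8.0892)*exp(j)/(-1.46*exp(4*j) - 0.69*exp(3*j) + 3.37*exp(2*j) + 6.42*exp(j) + 1.37)^2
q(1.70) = 0.00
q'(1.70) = -0.00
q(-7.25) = -0.92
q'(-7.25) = 0.00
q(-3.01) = -0.74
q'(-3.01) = 0.15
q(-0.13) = -0.15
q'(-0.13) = 0.11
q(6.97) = 0.00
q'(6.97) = -0.00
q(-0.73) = -0.25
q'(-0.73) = 0.20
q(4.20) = 0.00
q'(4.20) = -0.00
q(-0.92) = -0.29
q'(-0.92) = 0.22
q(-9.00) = -0.92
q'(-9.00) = 0.00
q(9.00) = 0.00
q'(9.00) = 0.00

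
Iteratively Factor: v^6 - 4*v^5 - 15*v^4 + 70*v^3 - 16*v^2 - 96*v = (v - 3)*(v^5 - v^4 - 18*v^3 + 16*v^2 + 32*v) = (v - 3)*(v + 4)*(v^4 - 5*v^3 + 2*v^2 + 8*v) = (v - 3)*(v + 1)*(v + 4)*(v^3 - 6*v^2 + 8*v) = v*(v - 3)*(v + 1)*(v + 4)*(v^2 - 6*v + 8) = v*(v - 4)*(v - 3)*(v + 1)*(v + 4)*(v - 2)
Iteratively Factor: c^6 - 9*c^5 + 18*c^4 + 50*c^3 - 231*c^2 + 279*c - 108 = (c - 1)*(c^5 - 8*c^4 + 10*c^3 + 60*c^2 - 171*c + 108) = (c - 3)*(c - 1)*(c^4 - 5*c^3 - 5*c^2 + 45*c - 36) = (c - 4)*(c - 3)*(c - 1)*(c^3 - c^2 - 9*c + 9) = (c - 4)*(c - 3)^2*(c - 1)*(c^2 + 2*c - 3) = (c - 4)*(c - 3)^2*(c - 1)^2*(c + 3)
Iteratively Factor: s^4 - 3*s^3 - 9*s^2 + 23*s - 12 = (s + 3)*(s^3 - 6*s^2 + 9*s - 4) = (s - 4)*(s + 3)*(s^2 - 2*s + 1) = (s - 4)*(s - 1)*(s + 3)*(s - 1)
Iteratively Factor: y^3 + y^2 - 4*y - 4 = (y + 1)*(y^2 - 4) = (y - 2)*(y + 1)*(y + 2)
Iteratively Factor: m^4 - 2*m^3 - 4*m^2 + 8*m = (m - 2)*(m^3 - 4*m) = (m - 2)*(m + 2)*(m^2 - 2*m) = m*(m - 2)*(m + 2)*(m - 2)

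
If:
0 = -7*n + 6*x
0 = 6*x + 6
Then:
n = -6/7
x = -1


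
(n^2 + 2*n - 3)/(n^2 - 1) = (n + 3)/(n + 1)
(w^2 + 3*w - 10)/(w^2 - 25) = (w - 2)/(w - 5)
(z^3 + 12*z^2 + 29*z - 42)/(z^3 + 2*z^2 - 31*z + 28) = (z + 6)/(z - 4)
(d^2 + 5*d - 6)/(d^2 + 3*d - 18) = (d - 1)/(d - 3)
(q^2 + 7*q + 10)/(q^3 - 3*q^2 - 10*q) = (q + 5)/(q*(q - 5))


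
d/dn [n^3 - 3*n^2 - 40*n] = 3*n^2 - 6*n - 40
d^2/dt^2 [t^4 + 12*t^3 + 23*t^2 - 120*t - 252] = 12*t^2 + 72*t + 46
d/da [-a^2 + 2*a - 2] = 2 - 2*a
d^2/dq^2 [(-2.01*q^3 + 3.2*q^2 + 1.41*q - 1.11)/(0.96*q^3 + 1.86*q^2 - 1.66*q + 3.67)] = (13.076352*q^6 - 11.42208*q^5 + 118.407168*q^4 - 139.17714*q^3 - 129.631212*q^2 - 176.156658*q + 112.417696)/(0.884736*q^9 + 5.142528*q^8 + 5.37408*q^7 - 1.202904*q^6 + 30.026232*q^5 + 18.375372*q^4 - 33.772816*q^3 + 105.495618*q^2 - 67.075122*q + 49.430863)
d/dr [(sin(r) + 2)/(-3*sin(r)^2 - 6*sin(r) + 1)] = (3*sin(r)^2 + 12*sin(r) + 13)*cos(r)/(3*sin(r)^2 + 6*sin(r) - 1)^2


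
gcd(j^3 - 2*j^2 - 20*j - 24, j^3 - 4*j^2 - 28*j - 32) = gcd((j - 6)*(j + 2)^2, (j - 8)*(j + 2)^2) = j^2 + 4*j + 4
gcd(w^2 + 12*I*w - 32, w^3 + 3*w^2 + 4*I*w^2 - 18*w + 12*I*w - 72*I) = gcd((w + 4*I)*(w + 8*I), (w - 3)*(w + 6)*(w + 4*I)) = w + 4*I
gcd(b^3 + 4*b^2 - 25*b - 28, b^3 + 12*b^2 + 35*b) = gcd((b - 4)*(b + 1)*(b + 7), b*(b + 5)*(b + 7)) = b + 7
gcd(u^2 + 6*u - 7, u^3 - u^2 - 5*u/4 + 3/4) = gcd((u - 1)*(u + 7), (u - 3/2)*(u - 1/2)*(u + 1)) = 1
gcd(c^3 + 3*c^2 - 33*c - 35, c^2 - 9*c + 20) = c - 5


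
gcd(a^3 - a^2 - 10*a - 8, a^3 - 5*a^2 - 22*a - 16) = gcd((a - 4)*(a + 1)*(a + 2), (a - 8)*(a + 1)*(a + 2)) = a^2 + 3*a + 2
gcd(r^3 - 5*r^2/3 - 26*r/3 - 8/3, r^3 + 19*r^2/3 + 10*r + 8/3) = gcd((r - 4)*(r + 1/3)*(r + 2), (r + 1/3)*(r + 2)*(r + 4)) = r^2 + 7*r/3 + 2/3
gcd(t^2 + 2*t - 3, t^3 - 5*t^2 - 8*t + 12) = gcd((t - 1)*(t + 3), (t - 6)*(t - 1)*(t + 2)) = t - 1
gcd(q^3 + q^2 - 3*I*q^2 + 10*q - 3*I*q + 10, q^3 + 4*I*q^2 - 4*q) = q + 2*I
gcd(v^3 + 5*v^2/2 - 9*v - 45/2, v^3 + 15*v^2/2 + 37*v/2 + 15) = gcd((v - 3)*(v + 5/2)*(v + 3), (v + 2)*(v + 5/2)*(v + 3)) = v^2 + 11*v/2 + 15/2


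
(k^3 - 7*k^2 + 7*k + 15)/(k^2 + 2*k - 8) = (k^3 - 7*k^2 + 7*k + 15)/(k^2 + 2*k - 8)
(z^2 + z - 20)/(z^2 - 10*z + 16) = (z^2 + z - 20)/(z^2 - 10*z + 16)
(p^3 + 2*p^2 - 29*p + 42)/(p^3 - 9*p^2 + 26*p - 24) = (p + 7)/(p - 4)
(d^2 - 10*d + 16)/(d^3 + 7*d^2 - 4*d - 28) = (d - 8)/(d^2 + 9*d + 14)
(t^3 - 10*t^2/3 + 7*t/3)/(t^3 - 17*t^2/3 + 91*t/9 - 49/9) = 3*t/(3*t - 7)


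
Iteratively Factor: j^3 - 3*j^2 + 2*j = (j - 1)*(j^2 - 2*j) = j*(j - 1)*(j - 2)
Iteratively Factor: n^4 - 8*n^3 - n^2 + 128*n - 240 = (n - 3)*(n^3 - 5*n^2 - 16*n + 80) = (n - 5)*(n - 3)*(n^2 - 16) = (n - 5)*(n - 4)*(n - 3)*(n + 4)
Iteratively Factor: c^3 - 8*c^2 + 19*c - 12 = (c - 1)*(c^2 - 7*c + 12) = (c - 3)*(c - 1)*(c - 4)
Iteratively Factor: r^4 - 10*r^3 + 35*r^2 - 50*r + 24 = (r - 1)*(r^3 - 9*r^2 + 26*r - 24) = (r - 3)*(r - 1)*(r^2 - 6*r + 8) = (r - 3)*(r - 2)*(r - 1)*(r - 4)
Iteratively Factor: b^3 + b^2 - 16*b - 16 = (b + 1)*(b^2 - 16) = (b - 4)*(b + 1)*(b + 4)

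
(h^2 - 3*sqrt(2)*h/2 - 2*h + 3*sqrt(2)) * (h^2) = h^4 - 3*sqrt(2)*h^3/2 - 2*h^3 + 3*sqrt(2)*h^2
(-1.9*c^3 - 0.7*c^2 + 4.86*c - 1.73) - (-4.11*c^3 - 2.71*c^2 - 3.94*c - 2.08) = 2.21*c^3 + 2.01*c^2 + 8.8*c + 0.35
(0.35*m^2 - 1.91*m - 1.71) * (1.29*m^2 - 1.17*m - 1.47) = 0.4515*m^4 - 2.8734*m^3 - 0.4857*m^2 + 4.8084*m + 2.5137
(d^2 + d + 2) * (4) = 4*d^2 + 4*d + 8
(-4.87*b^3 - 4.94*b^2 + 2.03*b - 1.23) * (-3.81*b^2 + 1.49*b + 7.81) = 18.5547*b^5 + 11.5651*b^4 - 53.1296*b^3 - 30.8704*b^2 + 14.0216*b - 9.6063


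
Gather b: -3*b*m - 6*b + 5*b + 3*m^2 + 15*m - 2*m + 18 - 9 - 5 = b*(-3*m - 1) + 3*m^2 + 13*m + 4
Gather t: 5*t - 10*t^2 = -10*t^2 + 5*t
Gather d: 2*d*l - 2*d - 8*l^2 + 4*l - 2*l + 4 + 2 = d*(2*l - 2) - 8*l^2 + 2*l + 6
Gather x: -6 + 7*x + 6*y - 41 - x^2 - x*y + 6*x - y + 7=-x^2 + x*(13 - y) + 5*y - 40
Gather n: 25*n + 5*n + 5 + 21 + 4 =30*n + 30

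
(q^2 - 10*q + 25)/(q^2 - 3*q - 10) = (q - 5)/(q + 2)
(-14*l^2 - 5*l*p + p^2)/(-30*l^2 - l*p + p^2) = (14*l^2 + 5*l*p - p^2)/(30*l^2 + l*p - p^2)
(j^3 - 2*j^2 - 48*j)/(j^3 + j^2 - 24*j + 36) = j*(j - 8)/(j^2 - 5*j + 6)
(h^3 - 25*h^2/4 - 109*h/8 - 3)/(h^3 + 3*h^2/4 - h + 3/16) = 2*(4*h^2 - 31*h - 8)/(8*h^2 - 6*h + 1)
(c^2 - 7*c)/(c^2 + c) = (c - 7)/(c + 1)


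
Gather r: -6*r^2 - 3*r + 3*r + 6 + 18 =24 - 6*r^2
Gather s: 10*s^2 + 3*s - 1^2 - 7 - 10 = 10*s^2 + 3*s - 18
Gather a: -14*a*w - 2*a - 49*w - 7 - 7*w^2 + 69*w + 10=a*(-14*w - 2) - 7*w^2 + 20*w + 3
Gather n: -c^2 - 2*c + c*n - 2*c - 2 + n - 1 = -c^2 - 4*c + n*(c + 1) - 3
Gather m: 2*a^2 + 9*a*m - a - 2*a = 2*a^2 + 9*a*m - 3*a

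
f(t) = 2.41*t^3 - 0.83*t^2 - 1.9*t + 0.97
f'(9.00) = 568.79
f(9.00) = 1673.53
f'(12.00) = 1019.30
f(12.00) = 4023.13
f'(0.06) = -1.97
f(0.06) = 0.85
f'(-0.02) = -1.86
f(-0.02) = 1.01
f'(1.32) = 8.51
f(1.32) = 2.56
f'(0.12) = -2.00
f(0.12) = 0.73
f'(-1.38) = 14.16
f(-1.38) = -4.32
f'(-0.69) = 2.69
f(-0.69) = 1.09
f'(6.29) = 273.71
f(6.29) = 555.93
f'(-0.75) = 3.41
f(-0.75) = 0.91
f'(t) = 7.23*t^2 - 1.66*t - 1.9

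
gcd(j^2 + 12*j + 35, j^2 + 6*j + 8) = 1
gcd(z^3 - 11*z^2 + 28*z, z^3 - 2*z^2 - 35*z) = z^2 - 7*z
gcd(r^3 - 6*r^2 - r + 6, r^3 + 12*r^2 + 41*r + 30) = r + 1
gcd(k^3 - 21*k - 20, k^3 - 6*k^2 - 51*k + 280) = k - 5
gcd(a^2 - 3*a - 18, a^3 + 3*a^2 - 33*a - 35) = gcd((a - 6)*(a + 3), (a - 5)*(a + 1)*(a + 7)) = 1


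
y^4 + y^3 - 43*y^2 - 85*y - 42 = (y - 7)*(y + 1)^2*(y + 6)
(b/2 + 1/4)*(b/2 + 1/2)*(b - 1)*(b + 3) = b^4/4 + 7*b^3/8 + b^2/8 - 7*b/8 - 3/8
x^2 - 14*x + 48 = (x - 8)*(x - 6)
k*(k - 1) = k^2 - k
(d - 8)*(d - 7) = d^2 - 15*d + 56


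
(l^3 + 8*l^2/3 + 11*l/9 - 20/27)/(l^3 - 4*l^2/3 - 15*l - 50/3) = (l^2 + l - 4/9)/(l^2 - 3*l - 10)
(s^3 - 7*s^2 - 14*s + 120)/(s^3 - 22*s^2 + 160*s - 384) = (s^2 - s - 20)/(s^2 - 16*s + 64)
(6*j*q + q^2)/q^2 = (6*j + q)/q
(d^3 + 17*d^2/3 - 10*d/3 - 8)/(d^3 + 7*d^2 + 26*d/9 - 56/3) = 3*(d + 1)/(3*d + 7)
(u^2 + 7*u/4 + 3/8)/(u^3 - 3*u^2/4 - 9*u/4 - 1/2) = (u + 3/2)/(u^2 - u - 2)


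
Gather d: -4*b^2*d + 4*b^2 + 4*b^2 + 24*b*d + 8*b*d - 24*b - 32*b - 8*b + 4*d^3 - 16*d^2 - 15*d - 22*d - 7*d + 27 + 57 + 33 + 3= 8*b^2 - 64*b + 4*d^3 - 16*d^2 + d*(-4*b^2 + 32*b - 44) + 120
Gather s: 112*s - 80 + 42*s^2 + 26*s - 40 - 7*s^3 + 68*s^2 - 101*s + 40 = -7*s^3 + 110*s^2 + 37*s - 80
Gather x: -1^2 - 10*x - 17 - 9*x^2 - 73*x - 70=-9*x^2 - 83*x - 88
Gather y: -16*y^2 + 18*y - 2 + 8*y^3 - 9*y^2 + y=8*y^3 - 25*y^2 + 19*y - 2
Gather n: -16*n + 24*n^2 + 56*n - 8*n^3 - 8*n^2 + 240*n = -8*n^3 + 16*n^2 + 280*n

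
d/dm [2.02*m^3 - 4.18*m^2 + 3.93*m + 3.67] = 6.06*m^2 - 8.36*m + 3.93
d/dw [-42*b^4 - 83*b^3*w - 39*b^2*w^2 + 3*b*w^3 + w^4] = -83*b^3 - 78*b^2*w + 9*b*w^2 + 4*w^3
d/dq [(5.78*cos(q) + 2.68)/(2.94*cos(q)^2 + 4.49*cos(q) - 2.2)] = (16.9932*cos(q)^2 + 15.7584*cos(q) + 24.7492)*sin(q)/(8.6436*cos(q)^4 + 26.4012*cos(q)^3 + 7.2241*cos(q)^2 - 19.756*cos(q) + 4.84)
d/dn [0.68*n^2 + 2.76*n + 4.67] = 1.36*n + 2.76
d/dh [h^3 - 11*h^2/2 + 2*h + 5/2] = 3*h^2 - 11*h + 2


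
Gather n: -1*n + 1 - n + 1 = 2 - 2*n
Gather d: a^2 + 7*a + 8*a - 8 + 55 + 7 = a^2 + 15*a + 54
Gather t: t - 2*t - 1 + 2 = 1 - t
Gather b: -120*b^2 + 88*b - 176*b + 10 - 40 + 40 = -120*b^2 - 88*b + 10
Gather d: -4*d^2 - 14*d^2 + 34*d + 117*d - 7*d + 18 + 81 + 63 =-18*d^2 + 144*d + 162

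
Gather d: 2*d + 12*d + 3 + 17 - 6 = 14*d + 14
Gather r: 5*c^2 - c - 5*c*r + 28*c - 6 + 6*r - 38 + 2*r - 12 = 5*c^2 + 27*c + r*(8 - 5*c) - 56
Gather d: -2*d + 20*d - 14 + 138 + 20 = 18*d + 144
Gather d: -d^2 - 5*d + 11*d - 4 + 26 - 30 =-d^2 + 6*d - 8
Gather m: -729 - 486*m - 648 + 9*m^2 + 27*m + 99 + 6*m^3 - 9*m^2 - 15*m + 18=6*m^3 - 474*m - 1260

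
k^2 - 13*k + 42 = (k - 7)*(k - 6)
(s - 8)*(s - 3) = s^2 - 11*s + 24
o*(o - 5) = o^2 - 5*o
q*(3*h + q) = 3*h*q + q^2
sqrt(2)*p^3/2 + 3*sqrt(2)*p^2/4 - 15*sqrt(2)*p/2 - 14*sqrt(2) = (p - 4)*(p + 7/2)*(sqrt(2)*p/2 + sqrt(2))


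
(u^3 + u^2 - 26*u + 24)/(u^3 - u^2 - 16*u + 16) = (u + 6)/(u + 4)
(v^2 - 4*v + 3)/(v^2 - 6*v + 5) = (v - 3)/(v - 5)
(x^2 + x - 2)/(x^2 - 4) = (x - 1)/(x - 2)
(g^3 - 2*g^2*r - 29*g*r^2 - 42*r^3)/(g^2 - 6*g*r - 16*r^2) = (-g^2 + 4*g*r + 21*r^2)/(-g + 8*r)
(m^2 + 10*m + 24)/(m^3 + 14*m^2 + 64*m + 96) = 1/(m + 4)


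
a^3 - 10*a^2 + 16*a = a*(a - 8)*(a - 2)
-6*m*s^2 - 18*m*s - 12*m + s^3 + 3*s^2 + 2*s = (-6*m + s)*(s + 1)*(s + 2)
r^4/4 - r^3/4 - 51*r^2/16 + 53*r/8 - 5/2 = (r/4 + 1)*(r - 5/2)*(r - 2)*(r - 1/2)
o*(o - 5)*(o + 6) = o^3 + o^2 - 30*o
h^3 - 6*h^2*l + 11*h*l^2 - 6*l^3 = (h - 3*l)*(h - 2*l)*(h - l)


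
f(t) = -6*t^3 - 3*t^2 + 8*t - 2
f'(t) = -18*t^2 - 6*t + 8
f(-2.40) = 44.46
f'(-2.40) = -81.28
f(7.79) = -2958.11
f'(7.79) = -1131.05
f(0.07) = -1.46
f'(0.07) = 7.49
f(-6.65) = 1576.61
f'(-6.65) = -748.10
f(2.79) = -133.34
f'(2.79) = -148.85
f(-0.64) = -6.78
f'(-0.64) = 4.47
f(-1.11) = -6.37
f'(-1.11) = -7.52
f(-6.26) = 1302.24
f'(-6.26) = -659.82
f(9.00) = -4547.00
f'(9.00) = -1504.00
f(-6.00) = 1138.00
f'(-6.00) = -604.00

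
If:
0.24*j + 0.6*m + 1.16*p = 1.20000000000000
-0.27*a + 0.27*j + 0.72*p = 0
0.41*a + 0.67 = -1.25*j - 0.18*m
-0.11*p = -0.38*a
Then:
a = 0.10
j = -0.81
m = 1.67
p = 0.34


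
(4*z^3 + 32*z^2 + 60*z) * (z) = 4*z^4 + 32*z^3 + 60*z^2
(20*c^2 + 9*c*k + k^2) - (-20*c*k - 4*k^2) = 20*c^2 + 29*c*k + 5*k^2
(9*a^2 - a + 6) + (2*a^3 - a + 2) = 2*a^3 + 9*a^2 - 2*a + 8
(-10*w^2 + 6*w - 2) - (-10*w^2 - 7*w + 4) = 13*w - 6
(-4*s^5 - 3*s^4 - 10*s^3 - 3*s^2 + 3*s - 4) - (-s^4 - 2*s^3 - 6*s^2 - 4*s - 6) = -4*s^5 - 2*s^4 - 8*s^3 + 3*s^2 + 7*s + 2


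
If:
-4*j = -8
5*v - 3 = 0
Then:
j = 2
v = 3/5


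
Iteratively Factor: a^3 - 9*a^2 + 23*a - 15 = (a - 3)*(a^2 - 6*a + 5) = (a - 3)*(a - 1)*(a - 5)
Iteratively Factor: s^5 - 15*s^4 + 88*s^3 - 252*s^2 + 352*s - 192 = (s - 2)*(s^4 - 13*s^3 + 62*s^2 - 128*s + 96) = (s - 4)*(s - 2)*(s^3 - 9*s^2 + 26*s - 24) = (s - 4)*(s - 3)*(s - 2)*(s^2 - 6*s + 8) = (s - 4)^2*(s - 3)*(s - 2)*(s - 2)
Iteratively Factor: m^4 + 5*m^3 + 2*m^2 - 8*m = (m + 4)*(m^3 + m^2 - 2*m) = (m + 2)*(m + 4)*(m^2 - m) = m*(m + 2)*(m + 4)*(m - 1)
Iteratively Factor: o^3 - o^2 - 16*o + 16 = (o - 1)*(o^2 - 16) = (o - 4)*(o - 1)*(o + 4)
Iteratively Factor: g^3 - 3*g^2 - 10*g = (g + 2)*(g^2 - 5*g) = g*(g + 2)*(g - 5)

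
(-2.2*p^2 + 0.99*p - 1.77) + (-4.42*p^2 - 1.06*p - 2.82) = -6.62*p^2 - 0.0700000000000001*p - 4.59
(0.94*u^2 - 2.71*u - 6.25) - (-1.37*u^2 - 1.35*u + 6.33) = 2.31*u^2 - 1.36*u - 12.58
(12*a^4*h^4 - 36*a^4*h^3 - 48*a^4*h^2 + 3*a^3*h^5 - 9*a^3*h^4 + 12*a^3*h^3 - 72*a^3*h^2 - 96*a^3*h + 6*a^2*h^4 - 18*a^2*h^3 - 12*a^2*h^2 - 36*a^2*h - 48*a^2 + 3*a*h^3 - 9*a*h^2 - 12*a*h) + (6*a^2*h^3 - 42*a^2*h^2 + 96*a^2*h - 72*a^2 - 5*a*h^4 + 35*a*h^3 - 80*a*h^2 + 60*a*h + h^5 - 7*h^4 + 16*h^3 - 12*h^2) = 12*a^4*h^4 - 36*a^4*h^3 - 48*a^4*h^2 + 3*a^3*h^5 - 9*a^3*h^4 + 12*a^3*h^3 - 72*a^3*h^2 - 96*a^3*h + 6*a^2*h^4 - 12*a^2*h^3 - 54*a^2*h^2 + 60*a^2*h - 120*a^2 - 5*a*h^4 + 38*a*h^3 - 89*a*h^2 + 48*a*h + h^5 - 7*h^4 + 16*h^3 - 12*h^2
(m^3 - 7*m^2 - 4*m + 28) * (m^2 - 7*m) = m^5 - 14*m^4 + 45*m^3 + 56*m^2 - 196*m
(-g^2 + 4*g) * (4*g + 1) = -4*g^3 + 15*g^2 + 4*g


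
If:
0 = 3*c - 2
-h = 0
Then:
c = 2/3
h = 0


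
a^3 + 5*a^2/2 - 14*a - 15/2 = (a - 3)*(a + 1/2)*(a + 5)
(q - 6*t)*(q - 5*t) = q^2 - 11*q*t + 30*t^2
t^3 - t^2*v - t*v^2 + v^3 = (-t + v)^2*(t + v)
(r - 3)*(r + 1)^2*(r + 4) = r^4 + 3*r^3 - 9*r^2 - 23*r - 12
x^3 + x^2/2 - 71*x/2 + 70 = (x - 4)*(x - 5/2)*(x + 7)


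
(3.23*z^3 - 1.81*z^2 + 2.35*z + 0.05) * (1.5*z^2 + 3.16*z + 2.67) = 4.845*z^5 + 7.4918*z^4 + 6.4295*z^3 + 2.6683*z^2 + 6.4325*z + 0.1335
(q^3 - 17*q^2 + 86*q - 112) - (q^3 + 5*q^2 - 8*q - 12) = -22*q^2 + 94*q - 100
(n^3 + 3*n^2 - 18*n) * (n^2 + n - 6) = n^5 + 4*n^4 - 21*n^3 - 36*n^2 + 108*n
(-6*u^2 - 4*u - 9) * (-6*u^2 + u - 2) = 36*u^4 + 18*u^3 + 62*u^2 - u + 18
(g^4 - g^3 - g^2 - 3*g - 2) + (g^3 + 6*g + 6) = g^4 - g^2 + 3*g + 4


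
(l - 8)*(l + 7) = l^2 - l - 56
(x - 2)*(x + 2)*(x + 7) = x^3 + 7*x^2 - 4*x - 28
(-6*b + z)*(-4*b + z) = 24*b^2 - 10*b*z + z^2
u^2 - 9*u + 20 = (u - 5)*(u - 4)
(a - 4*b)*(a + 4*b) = a^2 - 16*b^2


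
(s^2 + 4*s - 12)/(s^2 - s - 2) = (s + 6)/(s + 1)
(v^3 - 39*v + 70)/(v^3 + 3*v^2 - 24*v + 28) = (v - 5)/(v - 2)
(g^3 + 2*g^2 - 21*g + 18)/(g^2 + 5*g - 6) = g - 3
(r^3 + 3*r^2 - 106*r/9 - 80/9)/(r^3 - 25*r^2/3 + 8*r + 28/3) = (3*r^2 + 7*r - 40)/(3*(r^2 - 9*r + 14))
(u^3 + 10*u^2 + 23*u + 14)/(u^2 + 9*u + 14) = u + 1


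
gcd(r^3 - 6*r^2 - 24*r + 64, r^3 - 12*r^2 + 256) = r^2 - 4*r - 32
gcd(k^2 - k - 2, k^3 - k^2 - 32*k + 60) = k - 2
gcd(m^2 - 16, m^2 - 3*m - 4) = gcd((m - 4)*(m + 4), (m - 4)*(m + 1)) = m - 4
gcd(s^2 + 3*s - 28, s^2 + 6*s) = 1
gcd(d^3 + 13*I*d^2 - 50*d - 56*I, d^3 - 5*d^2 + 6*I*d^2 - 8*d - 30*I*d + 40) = d^2 + 6*I*d - 8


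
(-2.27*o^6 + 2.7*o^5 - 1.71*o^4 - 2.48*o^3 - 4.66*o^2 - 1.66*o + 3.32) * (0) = 0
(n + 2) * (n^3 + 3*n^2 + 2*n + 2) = n^4 + 5*n^3 + 8*n^2 + 6*n + 4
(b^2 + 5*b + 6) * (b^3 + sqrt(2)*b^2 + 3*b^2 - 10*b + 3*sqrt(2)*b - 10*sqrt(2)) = b^5 + sqrt(2)*b^4 + 8*b^4 + 11*b^3 + 8*sqrt(2)*b^3 - 32*b^2 + 11*sqrt(2)*b^2 - 60*b - 32*sqrt(2)*b - 60*sqrt(2)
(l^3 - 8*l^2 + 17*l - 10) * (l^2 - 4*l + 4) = l^5 - 12*l^4 + 53*l^3 - 110*l^2 + 108*l - 40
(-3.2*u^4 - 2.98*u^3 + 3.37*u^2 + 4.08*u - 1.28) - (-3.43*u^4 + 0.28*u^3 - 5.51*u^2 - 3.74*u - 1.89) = 0.23*u^4 - 3.26*u^3 + 8.88*u^2 + 7.82*u + 0.61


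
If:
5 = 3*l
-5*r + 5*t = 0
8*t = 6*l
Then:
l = 5/3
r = 5/4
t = 5/4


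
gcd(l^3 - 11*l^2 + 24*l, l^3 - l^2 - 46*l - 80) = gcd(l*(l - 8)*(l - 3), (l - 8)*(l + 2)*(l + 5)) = l - 8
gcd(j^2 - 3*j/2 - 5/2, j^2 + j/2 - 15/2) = j - 5/2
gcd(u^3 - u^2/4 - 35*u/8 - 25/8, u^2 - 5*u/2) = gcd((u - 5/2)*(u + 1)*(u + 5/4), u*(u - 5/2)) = u - 5/2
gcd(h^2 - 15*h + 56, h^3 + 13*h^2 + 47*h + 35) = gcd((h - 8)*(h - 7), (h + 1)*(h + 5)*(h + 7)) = 1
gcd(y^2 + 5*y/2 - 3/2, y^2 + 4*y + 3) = y + 3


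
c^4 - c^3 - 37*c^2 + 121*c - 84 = (c - 4)*(c - 3)*(c - 1)*(c + 7)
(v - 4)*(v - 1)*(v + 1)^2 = v^4 - 3*v^3 - 5*v^2 + 3*v + 4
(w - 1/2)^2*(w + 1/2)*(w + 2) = w^4 + 3*w^3/2 - 5*w^2/4 - 3*w/8 + 1/4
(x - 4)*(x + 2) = x^2 - 2*x - 8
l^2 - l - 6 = (l - 3)*(l + 2)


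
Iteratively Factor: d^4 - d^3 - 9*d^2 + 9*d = (d - 3)*(d^3 + 2*d^2 - 3*d) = (d - 3)*(d + 3)*(d^2 - d) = (d - 3)*(d - 1)*(d + 3)*(d)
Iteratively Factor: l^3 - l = (l)*(l^2 - 1) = l*(l - 1)*(l + 1)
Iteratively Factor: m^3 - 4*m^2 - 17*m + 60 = (m - 3)*(m^2 - m - 20) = (m - 5)*(m - 3)*(m + 4)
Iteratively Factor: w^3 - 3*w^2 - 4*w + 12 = (w - 3)*(w^2 - 4) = (w - 3)*(w + 2)*(w - 2)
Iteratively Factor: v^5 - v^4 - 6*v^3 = (v)*(v^4 - v^3 - 6*v^2) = v*(v - 3)*(v^3 + 2*v^2) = v*(v - 3)*(v + 2)*(v^2) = v^2*(v - 3)*(v + 2)*(v)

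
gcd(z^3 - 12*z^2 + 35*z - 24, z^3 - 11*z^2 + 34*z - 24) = z - 1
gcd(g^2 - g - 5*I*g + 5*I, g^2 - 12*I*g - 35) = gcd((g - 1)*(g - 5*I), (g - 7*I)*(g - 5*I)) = g - 5*I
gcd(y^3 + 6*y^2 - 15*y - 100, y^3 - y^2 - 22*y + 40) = y^2 + y - 20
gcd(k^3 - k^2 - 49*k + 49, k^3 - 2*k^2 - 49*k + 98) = k^2 - 49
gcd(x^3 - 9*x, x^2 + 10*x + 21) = x + 3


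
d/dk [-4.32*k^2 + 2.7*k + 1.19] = 2.7 - 8.64*k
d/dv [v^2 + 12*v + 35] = 2*v + 12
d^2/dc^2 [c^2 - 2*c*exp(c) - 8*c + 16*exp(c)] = -2*c*exp(c) + 12*exp(c) + 2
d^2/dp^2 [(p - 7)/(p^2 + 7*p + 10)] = 2*(-3*p*(p^2 + 7*p + 10) + (p - 7)*(2*p + 7)^2)/(p^2 + 7*p + 10)^3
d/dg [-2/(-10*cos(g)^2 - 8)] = 20*sin(2*g)/(5*cos(2*g) + 13)^2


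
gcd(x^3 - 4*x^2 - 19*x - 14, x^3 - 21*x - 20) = x + 1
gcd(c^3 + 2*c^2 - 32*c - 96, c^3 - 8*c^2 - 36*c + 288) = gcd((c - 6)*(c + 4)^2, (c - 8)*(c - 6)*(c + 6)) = c - 6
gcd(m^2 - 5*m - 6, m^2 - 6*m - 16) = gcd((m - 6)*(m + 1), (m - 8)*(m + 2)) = 1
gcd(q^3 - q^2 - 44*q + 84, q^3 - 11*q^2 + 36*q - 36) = q^2 - 8*q + 12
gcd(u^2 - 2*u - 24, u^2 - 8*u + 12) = u - 6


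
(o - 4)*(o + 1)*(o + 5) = o^3 + 2*o^2 - 19*o - 20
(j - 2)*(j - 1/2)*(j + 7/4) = j^3 - 3*j^2/4 - 27*j/8 + 7/4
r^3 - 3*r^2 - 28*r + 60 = (r - 6)*(r - 2)*(r + 5)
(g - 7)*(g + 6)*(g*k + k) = g^3*k - 43*g*k - 42*k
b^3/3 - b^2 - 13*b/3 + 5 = (b/3 + 1)*(b - 5)*(b - 1)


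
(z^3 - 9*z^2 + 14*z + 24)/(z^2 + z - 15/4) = 4*(z^3 - 9*z^2 + 14*z + 24)/(4*z^2 + 4*z - 15)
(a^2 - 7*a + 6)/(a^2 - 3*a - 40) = (-a^2 + 7*a - 6)/(-a^2 + 3*a + 40)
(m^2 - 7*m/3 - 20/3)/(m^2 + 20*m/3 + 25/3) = (m - 4)/(m + 5)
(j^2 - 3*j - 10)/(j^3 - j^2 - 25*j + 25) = (j + 2)/(j^2 + 4*j - 5)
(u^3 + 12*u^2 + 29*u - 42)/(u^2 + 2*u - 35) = (u^2 + 5*u - 6)/(u - 5)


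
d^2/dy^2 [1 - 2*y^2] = -4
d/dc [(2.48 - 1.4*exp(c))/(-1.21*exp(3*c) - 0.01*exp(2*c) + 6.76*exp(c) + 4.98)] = (-3.388*exp(3*c) + 8.9884*exp(2*c) + 0.0495999999999999*exp(c) - 23.7368)*exp(c)/(1.4641*exp(6*c) + 0.0242*exp(5*c) - 16.3591*exp(4*c) - 12.1868*exp(3*c) + 45.598*exp(2*c) + 67.3296*exp(c) + 24.8004)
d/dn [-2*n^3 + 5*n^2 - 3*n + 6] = -6*n^2 + 10*n - 3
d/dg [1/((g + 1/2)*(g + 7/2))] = 32*(-g - 2)/(16*g^4 + 128*g^3 + 312*g^2 + 224*g + 49)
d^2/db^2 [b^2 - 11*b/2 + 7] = 2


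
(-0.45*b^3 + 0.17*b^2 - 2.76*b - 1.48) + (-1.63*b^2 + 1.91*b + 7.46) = -0.45*b^3 - 1.46*b^2 - 0.85*b + 5.98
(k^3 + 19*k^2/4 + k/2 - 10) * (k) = k^4 + 19*k^3/4 + k^2/2 - 10*k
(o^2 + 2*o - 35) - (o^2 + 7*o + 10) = -5*o - 45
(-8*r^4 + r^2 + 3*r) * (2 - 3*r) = 24*r^5 - 16*r^4 - 3*r^3 - 7*r^2 + 6*r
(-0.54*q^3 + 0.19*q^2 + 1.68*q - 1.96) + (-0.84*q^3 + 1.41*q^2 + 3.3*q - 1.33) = -1.38*q^3 + 1.6*q^2 + 4.98*q - 3.29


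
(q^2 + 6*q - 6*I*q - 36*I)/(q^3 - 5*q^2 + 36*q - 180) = (q + 6)/(q^2 + q*(-5 + 6*I) - 30*I)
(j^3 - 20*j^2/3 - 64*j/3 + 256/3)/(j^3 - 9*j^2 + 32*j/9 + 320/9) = 3*(j + 4)/(3*j + 5)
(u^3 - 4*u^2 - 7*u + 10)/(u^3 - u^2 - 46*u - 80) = (u^2 - 6*u + 5)/(u^2 - 3*u - 40)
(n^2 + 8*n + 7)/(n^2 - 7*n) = (n^2 + 8*n + 7)/(n*(n - 7))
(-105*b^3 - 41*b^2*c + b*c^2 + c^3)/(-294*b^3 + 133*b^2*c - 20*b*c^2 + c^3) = (15*b^2 + 8*b*c + c^2)/(42*b^2 - 13*b*c + c^2)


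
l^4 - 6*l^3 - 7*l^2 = l^2*(l - 7)*(l + 1)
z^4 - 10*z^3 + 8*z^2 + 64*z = z*(z - 8)*(z - 4)*(z + 2)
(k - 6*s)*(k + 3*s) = k^2 - 3*k*s - 18*s^2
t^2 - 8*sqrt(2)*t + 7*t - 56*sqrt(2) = (t + 7)*(t - 8*sqrt(2))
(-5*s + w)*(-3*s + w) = 15*s^2 - 8*s*w + w^2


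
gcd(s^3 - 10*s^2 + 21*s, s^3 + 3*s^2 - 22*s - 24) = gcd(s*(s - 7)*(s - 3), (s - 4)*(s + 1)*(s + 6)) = 1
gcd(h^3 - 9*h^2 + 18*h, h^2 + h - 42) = h - 6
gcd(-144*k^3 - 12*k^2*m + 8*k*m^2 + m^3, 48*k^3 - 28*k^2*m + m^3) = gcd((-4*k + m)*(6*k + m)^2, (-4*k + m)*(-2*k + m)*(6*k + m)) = 24*k^2 - 2*k*m - m^2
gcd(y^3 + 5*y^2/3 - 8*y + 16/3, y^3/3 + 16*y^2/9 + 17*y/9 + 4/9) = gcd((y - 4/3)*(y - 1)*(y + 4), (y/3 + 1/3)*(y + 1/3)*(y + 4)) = y + 4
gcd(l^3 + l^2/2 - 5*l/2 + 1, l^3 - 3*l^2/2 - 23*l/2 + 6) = l - 1/2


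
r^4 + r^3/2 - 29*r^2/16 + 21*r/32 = r*(r - 3/4)*(r - 1/2)*(r + 7/4)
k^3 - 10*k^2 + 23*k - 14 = (k - 7)*(k - 2)*(k - 1)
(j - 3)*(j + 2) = j^2 - j - 6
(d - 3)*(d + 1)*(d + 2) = d^3 - 7*d - 6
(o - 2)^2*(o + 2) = o^3 - 2*o^2 - 4*o + 8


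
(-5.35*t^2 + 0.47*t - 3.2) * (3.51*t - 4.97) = -18.7785*t^3 + 28.2392*t^2 - 13.5679*t + 15.904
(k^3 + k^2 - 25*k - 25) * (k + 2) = k^4 + 3*k^3 - 23*k^2 - 75*k - 50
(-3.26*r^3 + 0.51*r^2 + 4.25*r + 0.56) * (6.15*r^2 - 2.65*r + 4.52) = -20.049*r^5 + 11.7755*r^4 + 10.0508*r^3 - 5.5133*r^2 + 17.726*r + 2.5312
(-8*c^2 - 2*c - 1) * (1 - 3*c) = 24*c^3 - 2*c^2 + c - 1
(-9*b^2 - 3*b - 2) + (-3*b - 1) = -9*b^2 - 6*b - 3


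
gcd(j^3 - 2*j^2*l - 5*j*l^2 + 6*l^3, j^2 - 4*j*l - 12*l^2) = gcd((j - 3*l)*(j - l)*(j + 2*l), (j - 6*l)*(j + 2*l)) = j + 2*l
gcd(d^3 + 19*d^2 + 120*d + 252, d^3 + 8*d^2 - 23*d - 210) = d^2 + 13*d + 42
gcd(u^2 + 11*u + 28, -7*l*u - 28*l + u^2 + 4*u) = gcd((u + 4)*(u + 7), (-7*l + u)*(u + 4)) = u + 4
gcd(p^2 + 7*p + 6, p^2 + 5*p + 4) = p + 1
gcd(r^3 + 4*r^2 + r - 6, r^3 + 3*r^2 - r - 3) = r^2 + 2*r - 3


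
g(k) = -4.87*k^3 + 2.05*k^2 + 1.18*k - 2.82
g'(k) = -14.61*k^2 + 4.1*k + 1.18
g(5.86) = -905.50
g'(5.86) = -476.50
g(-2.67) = 101.34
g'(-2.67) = -113.92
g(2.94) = -105.39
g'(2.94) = -113.05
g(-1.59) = 20.06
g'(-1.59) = -42.27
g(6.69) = -1361.34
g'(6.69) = -625.28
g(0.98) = -4.28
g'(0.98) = -8.83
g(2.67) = -77.75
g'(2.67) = -92.03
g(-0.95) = 2.08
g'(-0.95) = -15.90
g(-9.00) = 3702.84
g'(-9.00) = -1219.13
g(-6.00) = 1115.82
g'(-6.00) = -549.38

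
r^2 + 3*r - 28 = (r - 4)*(r + 7)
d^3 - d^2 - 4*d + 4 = (d - 2)*(d - 1)*(d + 2)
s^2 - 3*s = s*(s - 3)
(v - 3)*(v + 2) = v^2 - v - 6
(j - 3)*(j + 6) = j^2 + 3*j - 18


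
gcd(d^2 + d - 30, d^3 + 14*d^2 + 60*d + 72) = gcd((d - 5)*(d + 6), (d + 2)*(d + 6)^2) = d + 6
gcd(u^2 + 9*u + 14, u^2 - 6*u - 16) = u + 2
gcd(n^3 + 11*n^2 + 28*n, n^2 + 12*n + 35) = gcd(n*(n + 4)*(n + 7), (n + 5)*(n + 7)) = n + 7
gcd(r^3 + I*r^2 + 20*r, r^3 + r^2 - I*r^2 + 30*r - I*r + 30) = r + 5*I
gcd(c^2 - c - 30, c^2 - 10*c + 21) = 1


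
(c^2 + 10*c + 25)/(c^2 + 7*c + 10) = (c + 5)/(c + 2)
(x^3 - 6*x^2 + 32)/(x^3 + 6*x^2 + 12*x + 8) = (x^2 - 8*x + 16)/(x^2 + 4*x + 4)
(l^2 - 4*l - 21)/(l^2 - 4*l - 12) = (-l^2 + 4*l + 21)/(-l^2 + 4*l + 12)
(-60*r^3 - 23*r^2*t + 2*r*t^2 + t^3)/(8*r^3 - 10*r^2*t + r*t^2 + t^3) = (-15*r^2 - 2*r*t + t^2)/(2*r^2 - 3*r*t + t^2)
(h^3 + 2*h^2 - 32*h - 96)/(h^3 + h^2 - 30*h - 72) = (h + 4)/(h + 3)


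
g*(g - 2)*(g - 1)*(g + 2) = g^4 - g^3 - 4*g^2 + 4*g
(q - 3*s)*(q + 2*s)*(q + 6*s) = q^3 + 5*q^2*s - 12*q*s^2 - 36*s^3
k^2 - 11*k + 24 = (k - 8)*(k - 3)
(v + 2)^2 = v^2 + 4*v + 4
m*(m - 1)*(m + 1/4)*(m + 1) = m^4 + m^3/4 - m^2 - m/4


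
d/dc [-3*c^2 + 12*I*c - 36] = -6*c + 12*I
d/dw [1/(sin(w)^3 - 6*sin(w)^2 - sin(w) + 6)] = (-3*sin(w)^2 + 12*sin(w) + 1)/((sin(w) - 6)^2*cos(w)^3)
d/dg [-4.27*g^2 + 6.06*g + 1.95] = 6.06 - 8.54*g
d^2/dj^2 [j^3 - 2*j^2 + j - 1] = 6*j - 4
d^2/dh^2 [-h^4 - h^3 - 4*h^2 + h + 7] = -12*h^2 - 6*h - 8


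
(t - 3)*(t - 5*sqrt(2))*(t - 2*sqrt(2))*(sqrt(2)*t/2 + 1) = sqrt(2)*t^4/2 - 6*t^3 - 3*sqrt(2)*t^3/2 + 3*sqrt(2)*t^2 + 18*t^2 - 9*sqrt(2)*t + 20*t - 60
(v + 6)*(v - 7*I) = v^2 + 6*v - 7*I*v - 42*I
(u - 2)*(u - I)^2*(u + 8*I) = u^4 - 2*u^3 + 6*I*u^3 + 15*u^2 - 12*I*u^2 - 30*u - 8*I*u + 16*I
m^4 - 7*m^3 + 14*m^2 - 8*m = m*(m - 4)*(m - 2)*(m - 1)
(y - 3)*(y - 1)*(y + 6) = y^3 + 2*y^2 - 21*y + 18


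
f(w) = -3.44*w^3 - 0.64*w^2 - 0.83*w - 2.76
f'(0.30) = -2.14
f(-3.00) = 86.85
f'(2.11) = -49.48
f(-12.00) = 5859.36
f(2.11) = -39.68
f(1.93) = -31.48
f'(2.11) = -49.48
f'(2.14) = -50.83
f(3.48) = -158.38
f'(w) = -10.32*w^2 - 1.28*w - 0.83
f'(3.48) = -130.26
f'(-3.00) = -89.87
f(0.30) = -3.16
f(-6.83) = 1069.08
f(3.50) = -161.00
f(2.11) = -39.68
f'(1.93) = -41.74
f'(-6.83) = -473.50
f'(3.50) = -131.73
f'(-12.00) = -1471.55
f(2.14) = -41.18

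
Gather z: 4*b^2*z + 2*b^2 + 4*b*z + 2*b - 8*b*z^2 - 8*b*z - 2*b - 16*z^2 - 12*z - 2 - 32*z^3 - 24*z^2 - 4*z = 2*b^2 - 32*z^3 + z^2*(-8*b - 40) + z*(4*b^2 - 4*b - 16) - 2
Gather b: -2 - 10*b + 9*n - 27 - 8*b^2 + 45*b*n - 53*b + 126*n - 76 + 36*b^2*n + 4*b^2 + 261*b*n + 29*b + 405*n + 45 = b^2*(36*n - 4) + b*(306*n - 34) + 540*n - 60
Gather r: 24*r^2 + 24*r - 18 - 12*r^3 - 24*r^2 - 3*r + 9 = -12*r^3 + 21*r - 9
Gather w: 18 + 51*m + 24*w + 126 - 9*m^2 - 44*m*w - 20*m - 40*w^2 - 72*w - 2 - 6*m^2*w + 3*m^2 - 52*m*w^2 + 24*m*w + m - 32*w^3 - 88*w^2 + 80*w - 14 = -6*m^2 + 32*m - 32*w^3 + w^2*(-52*m - 128) + w*(-6*m^2 - 20*m + 32) + 128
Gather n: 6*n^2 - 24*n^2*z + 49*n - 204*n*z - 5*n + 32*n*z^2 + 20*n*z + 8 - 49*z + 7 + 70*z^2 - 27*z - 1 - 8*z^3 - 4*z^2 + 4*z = n^2*(6 - 24*z) + n*(32*z^2 - 184*z + 44) - 8*z^3 + 66*z^2 - 72*z + 14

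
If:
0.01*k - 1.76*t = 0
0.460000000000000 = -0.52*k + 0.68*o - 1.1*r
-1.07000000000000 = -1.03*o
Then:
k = 176.0*t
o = 1.04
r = 0.224007060900265 - 83.2*t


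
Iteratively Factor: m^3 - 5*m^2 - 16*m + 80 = (m + 4)*(m^2 - 9*m + 20) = (m - 5)*(m + 4)*(m - 4)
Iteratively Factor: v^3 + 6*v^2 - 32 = (v + 4)*(v^2 + 2*v - 8) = (v - 2)*(v + 4)*(v + 4)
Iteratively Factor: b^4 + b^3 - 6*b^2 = (b)*(b^3 + b^2 - 6*b) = b^2*(b^2 + b - 6) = b^2*(b - 2)*(b + 3)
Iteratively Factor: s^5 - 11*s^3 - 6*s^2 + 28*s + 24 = (s + 2)*(s^4 - 2*s^3 - 7*s^2 + 8*s + 12) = (s - 2)*(s + 2)*(s^3 - 7*s - 6) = (s - 2)*(s + 2)^2*(s^2 - 2*s - 3) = (s - 2)*(s + 1)*(s + 2)^2*(s - 3)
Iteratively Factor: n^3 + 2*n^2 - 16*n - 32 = (n + 2)*(n^2 - 16) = (n - 4)*(n + 2)*(n + 4)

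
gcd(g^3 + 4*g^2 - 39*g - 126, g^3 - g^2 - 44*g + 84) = g^2 + g - 42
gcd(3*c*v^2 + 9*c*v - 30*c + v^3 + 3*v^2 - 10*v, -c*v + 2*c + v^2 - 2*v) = v - 2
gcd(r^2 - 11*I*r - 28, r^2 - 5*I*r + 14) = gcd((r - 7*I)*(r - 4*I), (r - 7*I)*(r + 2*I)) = r - 7*I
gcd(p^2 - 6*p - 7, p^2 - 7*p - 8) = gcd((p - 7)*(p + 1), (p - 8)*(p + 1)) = p + 1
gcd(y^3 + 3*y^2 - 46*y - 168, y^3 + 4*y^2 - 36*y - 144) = y^2 + 10*y + 24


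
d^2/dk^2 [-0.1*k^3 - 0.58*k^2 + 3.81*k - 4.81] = -0.6*k - 1.16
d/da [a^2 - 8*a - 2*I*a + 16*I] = 2*a - 8 - 2*I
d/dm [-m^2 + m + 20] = 1 - 2*m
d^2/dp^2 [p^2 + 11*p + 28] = 2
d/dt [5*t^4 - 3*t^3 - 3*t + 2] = 20*t^3 - 9*t^2 - 3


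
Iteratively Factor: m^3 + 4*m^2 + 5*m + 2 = (m + 1)*(m^2 + 3*m + 2) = (m + 1)^2*(m + 2)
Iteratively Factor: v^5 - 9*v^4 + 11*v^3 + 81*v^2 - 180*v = (v)*(v^4 - 9*v^3 + 11*v^2 + 81*v - 180) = v*(v - 3)*(v^3 - 6*v^2 - 7*v + 60) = v*(v - 4)*(v - 3)*(v^2 - 2*v - 15) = v*(v - 4)*(v - 3)*(v + 3)*(v - 5)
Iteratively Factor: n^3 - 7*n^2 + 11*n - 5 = (n - 5)*(n^2 - 2*n + 1) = (n - 5)*(n - 1)*(n - 1)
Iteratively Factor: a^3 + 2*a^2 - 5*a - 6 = (a + 3)*(a^2 - a - 2) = (a - 2)*(a + 3)*(a + 1)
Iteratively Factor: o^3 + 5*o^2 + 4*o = (o + 4)*(o^2 + o) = (o + 1)*(o + 4)*(o)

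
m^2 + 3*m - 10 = (m - 2)*(m + 5)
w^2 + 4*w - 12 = (w - 2)*(w + 6)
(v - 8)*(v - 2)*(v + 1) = v^3 - 9*v^2 + 6*v + 16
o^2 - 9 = (o - 3)*(o + 3)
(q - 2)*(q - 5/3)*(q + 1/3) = q^3 - 10*q^2/3 + 19*q/9 + 10/9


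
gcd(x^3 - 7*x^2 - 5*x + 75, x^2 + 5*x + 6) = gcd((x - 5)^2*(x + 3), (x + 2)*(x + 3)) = x + 3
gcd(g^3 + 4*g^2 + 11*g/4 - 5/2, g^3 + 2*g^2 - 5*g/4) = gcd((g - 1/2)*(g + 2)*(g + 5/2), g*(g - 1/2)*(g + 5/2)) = g^2 + 2*g - 5/4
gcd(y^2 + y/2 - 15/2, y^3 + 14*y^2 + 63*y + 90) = y + 3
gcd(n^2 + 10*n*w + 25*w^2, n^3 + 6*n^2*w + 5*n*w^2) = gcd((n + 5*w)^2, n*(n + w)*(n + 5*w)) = n + 5*w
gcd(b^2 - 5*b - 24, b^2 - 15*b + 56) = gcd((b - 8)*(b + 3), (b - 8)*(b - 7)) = b - 8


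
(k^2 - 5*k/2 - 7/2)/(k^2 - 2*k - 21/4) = 2*(k + 1)/(2*k + 3)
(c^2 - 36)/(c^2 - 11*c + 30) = (c + 6)/(c - 5)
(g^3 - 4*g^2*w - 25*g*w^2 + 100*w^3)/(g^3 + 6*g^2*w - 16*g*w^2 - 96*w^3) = (g^2 - 25*w^2)/(g^2 + 10*g*w + 24*w^2)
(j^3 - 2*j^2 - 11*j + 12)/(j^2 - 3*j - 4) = (j^2 + 2*j - 3)/(j + 1)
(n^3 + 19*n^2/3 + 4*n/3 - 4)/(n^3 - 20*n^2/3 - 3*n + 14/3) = (n + 6)/(n - 7)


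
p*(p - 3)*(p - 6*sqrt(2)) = p^3 - 6*sqrt(2)*p^2 - 3*p^2 + 18*sqrt(2)*p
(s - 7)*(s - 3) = s^2 - 10*s + 21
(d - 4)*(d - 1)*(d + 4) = d^3 - d^2 - 16*d + 16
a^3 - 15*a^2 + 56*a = a*(a - 8)*(a - 7)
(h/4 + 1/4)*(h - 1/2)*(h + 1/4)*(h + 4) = h^4/4 + 19*h^3/16 + 21*h^2/32 - 13*h/32 - 1/8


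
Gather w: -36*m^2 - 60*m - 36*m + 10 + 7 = -36*m^2 - 96*m + 17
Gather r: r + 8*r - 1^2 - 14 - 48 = 9*r - 63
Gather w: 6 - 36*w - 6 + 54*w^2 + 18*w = 54*w^2 - 18*w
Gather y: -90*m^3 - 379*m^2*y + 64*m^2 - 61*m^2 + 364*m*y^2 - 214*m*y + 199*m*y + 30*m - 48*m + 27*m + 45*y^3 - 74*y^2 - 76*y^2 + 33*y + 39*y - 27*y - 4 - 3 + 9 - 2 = -90*m^3 + 3*m^2 + 9*m + 45*y^3 + y^2*(364*m - 150) + y*(-379*m^2 - 15*m + 45)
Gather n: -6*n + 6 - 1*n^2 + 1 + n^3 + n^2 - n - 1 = n^3 - 7*n + 6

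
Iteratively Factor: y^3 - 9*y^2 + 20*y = (y - 4)*(y^2 - 5*y) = (y - 5)*(y - 4)*(y)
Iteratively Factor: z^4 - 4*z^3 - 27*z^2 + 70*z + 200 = (z + 4)*(z^3 - 8*z^2 + 5*z + 50) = (z - 5)*(z + 4)*(z^2 - 3*z - 10) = (z - 5)^2*(z + 4)*(z + 2)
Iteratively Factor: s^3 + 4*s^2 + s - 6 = (s - 1)*(s^2 + 5*s + 6) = (s - 1)*(s + 3)*(s + 2)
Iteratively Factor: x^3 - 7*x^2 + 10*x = (x - 2)*(x^2 - 5*x) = x*(x - 2)*(x - 5)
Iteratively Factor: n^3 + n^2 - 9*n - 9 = (n - 3)*(n^2 + 4*n + 3) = (n - 3)*(n + 3)*(n + 1)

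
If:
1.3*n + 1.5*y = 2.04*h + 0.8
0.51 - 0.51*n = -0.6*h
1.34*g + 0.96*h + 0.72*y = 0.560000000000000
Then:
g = -2.64199738634019*y - 0.283650870073595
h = 2.93778801843318*y + 0.97926267281106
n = 3.45622119815668*y + 2.15207373271889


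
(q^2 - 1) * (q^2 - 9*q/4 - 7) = q^4 - 9*q^3/4 - 8*q^2 + 9*q/4 + 7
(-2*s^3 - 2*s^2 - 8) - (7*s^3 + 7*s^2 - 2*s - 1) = -9*s^3 - 9*s^2 + 2*s - 7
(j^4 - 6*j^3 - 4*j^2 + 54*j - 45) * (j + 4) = j^5 - 2*j^4 - 28*j^3 + 38*j^2 + 171*j - 180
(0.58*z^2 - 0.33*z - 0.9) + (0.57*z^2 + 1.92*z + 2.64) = 1.15*z^2 + 1.59*z + 1.74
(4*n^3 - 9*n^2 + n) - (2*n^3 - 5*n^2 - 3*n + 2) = 2*n^3 - 4*n^2 + 4*n - 2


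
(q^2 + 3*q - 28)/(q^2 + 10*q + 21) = (q - 4)/(q + 3)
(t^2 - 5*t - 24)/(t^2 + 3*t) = (t - 8)/t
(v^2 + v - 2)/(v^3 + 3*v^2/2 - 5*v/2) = 2*(v + 2)/(v*(2*v + 5))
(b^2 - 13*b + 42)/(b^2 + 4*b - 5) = (b^2 - 13*b + 42)/(b^2 + 4*b - 5)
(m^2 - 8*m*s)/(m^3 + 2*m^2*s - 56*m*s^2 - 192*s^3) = m/(m^2 + 10*m*s + 24*s^2)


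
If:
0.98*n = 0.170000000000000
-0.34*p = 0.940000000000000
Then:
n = 0.17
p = -2.76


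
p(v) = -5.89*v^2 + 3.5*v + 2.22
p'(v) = 3.5 - 11.78*v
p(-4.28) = -120.66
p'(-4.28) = 53.92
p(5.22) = -140.00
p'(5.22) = -57.99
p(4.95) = -124.77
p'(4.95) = -54.81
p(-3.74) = -93.26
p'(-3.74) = 47.56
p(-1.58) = -18.01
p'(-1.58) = 22.11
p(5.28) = -143.50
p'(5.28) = -58.70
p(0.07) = 2.44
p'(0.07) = 2.68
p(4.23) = -88.36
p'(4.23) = -46.33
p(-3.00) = -61.29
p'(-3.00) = 38.84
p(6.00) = -188.82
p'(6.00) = -67.18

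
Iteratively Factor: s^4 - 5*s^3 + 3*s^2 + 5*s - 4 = (s - 4)*(s^3 - s^2 - s + 1) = (s - 4)*(s - 1)*(s^2 - 1) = (s - 4)*(s - 1)^2*(s + 1)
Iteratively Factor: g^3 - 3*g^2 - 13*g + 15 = (g + 3)*(g^2 - 6*g + 5) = (g - 5)*(g + 3)*(g - 1)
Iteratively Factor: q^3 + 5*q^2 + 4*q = (q + 1)*(q^2 + 4*q) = (q + 1)*(q + 4)*(q)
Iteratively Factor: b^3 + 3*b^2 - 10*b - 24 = (b - 3)*(b^2 + 6*b + 8) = (b - 3)*(b + 2)*(b + 4)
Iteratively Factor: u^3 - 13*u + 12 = (u - 3)*(u^2 + 3*u - 4) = (u - 3)*(u - 1)*(u + 4)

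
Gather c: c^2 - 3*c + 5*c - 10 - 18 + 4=c^2 + 2*c - 24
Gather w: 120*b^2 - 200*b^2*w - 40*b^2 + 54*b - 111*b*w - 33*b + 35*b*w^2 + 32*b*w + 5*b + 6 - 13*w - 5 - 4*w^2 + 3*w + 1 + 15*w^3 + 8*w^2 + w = 80*b^2 + 26*b + 15*w^3 + w^2*(35*b + 4) + w*(-200*b^2 - 79*b - 9) + 2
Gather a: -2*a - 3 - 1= -2*a - 4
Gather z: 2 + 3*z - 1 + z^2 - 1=z^2 + 3*z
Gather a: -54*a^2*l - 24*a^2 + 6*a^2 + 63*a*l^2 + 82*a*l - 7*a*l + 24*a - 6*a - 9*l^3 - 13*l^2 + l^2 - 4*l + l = a^2*(-54*l - 18) + a*(63*l^2 + 75*l + 18) - 9*l^3 - 12*l^2 - 3*l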